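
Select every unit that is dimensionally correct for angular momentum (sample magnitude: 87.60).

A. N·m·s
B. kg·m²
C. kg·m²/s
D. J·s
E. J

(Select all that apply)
A, C, D

angular momentum has SI base units: kg * m^2 / s

Checking each option against kg * m^2 / s:
  A. N·m·s: ✓ matches
  B. kg·m²: ✗ does not match
  C. kg·m²/s: ✓ matches
  D. J·s: ✓ matches
  E. J: ✗ does not match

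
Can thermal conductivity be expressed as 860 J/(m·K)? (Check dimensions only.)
No

thermal conductivity has SI base units: kg * m / (s^3 * K)
J/(m·K) does NOT reduce to kg * m / (s^3 * K); a valid unit for thermal conductivity would be e.g. W/(m·K).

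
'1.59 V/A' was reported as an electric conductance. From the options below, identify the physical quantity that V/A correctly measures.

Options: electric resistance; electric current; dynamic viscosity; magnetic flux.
electric resistance

electric conductance should have units dimensionally equivalent to A^2 * s^3 / (kg * m^2) (e.g. S).
The given unit 'V/A' reduces to kg * m^2 / (A^2 * s^3). Of the listed options, that is the dimensionality of electric resistance.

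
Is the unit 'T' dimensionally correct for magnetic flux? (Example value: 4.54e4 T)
No

magnetic flux has SI base units: kg * m^2 / (A * s^2)
T does NOT reduce to kg * m^2 / (A * s^2); a valid unit for magnetic flux would be e.g. Wb.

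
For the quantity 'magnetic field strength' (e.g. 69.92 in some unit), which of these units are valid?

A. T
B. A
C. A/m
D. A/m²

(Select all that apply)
C

magnetic field strength has SI base units: A / m

Checking each option against A / m:
  A. T: ✗ does not match
  B. A: ✗ does not match
  C. A/m: ✓ matches
  D. A/m²: ✗ does not match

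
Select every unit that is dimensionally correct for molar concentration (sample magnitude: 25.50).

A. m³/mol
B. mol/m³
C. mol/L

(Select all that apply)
B, C

molar concentration has SI base units: mol / m^3

Checking each option against mol / m^3:
  A. m³/mol: ✗ does not match
  B. mol/m³: ✓ matches
  C. mol/L: ✓ matches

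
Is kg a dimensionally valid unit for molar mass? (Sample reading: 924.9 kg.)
No

molar mass has SI base units: kg / mol
kg does NOT reduce to kg / mol; a valid unit for molar mass would be e.g. kg/mol.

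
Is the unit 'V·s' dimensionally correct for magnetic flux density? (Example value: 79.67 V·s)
No

magnetic flux density has SI base units: kg / (A * s^2)
V·s does NOT reduce to kg / (A * s^2); a valid unit for magnetic flux density would be e.g. T.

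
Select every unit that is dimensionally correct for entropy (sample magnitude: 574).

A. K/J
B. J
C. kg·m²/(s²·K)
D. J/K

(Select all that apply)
C, D

entropy has SI base units: kg * m^2 / (s^2 * K)

Checking each option against kg * m^2 / (s^2 * K):
  A. K/J: ✗ does not match
  B. J: ✗ does not match
  C. kg·m²/(s²·K): ✓ matches
  D. J/K: ✓ matches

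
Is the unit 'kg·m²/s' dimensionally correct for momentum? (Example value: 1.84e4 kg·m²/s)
No

momentum has SI base units: kg * m / s
kg·m²/s does NOT reduce to kg * m / s; a valid unit for momentum would be e.g. kg·m/s.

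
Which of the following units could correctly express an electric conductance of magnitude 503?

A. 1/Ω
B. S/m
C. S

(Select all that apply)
A, C

electric conductance has SI base units: A^2 * s^3 / (kg * m^2)

Checking each option against A^2 * s^3 / (kg * m^2):
  A. 1/Ω: ✓ matches
  B. S/m: ✗ does not match
  C. S: ✓ matches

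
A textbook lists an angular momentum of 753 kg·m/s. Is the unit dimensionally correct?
No

angular momentum has SI base units: kg * m^2 / s
kg·m/s does NOT reduce to kg * m^2 / s; a valid unit for angular momentum would be e.g. kg·m²/s.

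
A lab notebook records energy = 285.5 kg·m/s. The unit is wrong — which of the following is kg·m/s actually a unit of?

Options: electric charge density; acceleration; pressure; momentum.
momentum

energy should have units dimensionally equivalent to kg * m^2 / s^2 (e.g. J).
The given unit 'kg·m/s' reduces to kg * m / s. Of the listed options, that is the dimensionality of momentum.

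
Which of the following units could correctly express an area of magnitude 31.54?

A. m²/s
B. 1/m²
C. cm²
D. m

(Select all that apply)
C

area has SI base units: m^2

Checking each option against m^2:
  A. m²/s: ✗ does not match
  B. 1/m²: ✗ does not match
  C. cm²: ✓ matches
  D. m: ✗ does not match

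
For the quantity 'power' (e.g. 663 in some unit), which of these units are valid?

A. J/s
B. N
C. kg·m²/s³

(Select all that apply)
A, C

power has SI base units: kg * m^2 / s^3

Checking each option against kg * m^2 / s^3:
  A. J/s: ✓ matches
  B. N: ✗ does not match
  C. kg·m²/s³: ✓ matches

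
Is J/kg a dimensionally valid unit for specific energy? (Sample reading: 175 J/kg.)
Yes

specific energy has SI base units: m^2 / s^2
J/kg reduces to the same SI base units, so it is a valid unit for specific energy.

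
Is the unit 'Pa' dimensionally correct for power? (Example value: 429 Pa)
No

power has SI base units: kg * m^2 / s^3
Pa does NOT reduce to kg * m^2 / s^3; a valid unit for power would be e.g. W.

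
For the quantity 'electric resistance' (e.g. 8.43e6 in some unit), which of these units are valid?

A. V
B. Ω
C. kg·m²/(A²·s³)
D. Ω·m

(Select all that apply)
B, C

electric resistance has SI base units: kg * m^2 / (A^2 * s^3)

Checking each option against kg * m^2 / (A^2 * s^3):
  A. V: ✗ does not match
  B. Ω: ✓ matches
  C. kg·m²/(A²·s³): ✓ matches
  D. Ω·m: ✗ does not match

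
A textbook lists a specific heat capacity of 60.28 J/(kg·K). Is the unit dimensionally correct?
Yes

specific heat capacity has SI base units: m^2 / (s^2 * K)
J/(kg·K) reduces to the same SI base units, so it is a valid unit for specific heat capacity.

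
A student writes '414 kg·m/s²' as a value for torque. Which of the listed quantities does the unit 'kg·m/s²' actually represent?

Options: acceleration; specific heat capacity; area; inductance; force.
force

torque should have units dimensionally equivalent to kg * m^2 / s^2 (e.g. N·m).
The given unit 'kg·m/s²' reduces to kg * m / s^2. Of the listed options, that is the dimensionality of force.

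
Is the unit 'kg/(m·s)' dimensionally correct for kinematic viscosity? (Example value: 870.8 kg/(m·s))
No

kinematic viscosity has SI base units: m^2 / s
kg/(m·s) does NOT reduce to m^2 / s; a valid unit for kinematic viscosity would be e.g. m²/s.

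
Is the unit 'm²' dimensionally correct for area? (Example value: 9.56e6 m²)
Yes

area has SI base units: m^2
m² reduces to the same SI base units, so it is a valid unit for area.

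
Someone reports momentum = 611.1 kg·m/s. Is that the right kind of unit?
Yes

momentum has SI base units: kg * m / s
kg·m/s reduces to the same SI base units, so it is a valid unit for momentum.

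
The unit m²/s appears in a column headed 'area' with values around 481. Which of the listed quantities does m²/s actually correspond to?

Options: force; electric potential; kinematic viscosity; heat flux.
kinematic viscosity

area should have units dimensionally equivalent to m^2 (e.g. m²).
The given unit 'm²/s' reduces to m^2 / s. Of the listed options, that is the dimensionality of kinematic viscosity.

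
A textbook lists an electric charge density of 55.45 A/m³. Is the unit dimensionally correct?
No

electric charge density has SI base units: A * s / m^3
A/m³ does NOT reduce to A * s / m^3; a valid unit for electric charge density would be e.g. C/m³.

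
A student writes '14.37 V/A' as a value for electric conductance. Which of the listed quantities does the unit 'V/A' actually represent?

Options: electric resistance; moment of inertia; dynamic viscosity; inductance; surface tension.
electric resistance

electric conductance should have units dimensionally equivalent to A^2 * s^3 / (kg * m^2) (e.g. S).
The given unit 'V/A' reduces to kg * m^2 / (A^2 * s^3). Of the listed options, that is the dimensionality of electric resistance.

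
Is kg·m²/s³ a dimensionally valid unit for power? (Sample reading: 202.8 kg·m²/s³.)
Yes

power has SI base units: kg * m^2 / s^3
kg·m²/s³ reduces to the same SI base units, so it is a valid unit for power.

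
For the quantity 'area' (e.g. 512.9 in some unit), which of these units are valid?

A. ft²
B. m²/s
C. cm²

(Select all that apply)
A, C

area has SI base units: m^2

Checking each option against m^2:
  A. ft²: ✓ matches
  B. m²/s: ✗ does not match
  C. cm²: ✓ matches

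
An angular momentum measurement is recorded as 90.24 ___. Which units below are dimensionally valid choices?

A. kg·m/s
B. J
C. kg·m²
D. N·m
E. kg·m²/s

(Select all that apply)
E

angular momentum has SI base units: kg * m^2 / s

Checking each option against kg * m^2 / s:
  A. kg·m/s: ✗ does not match
  B. J: ✗ does not match
  C. kg·m²: ✗ does not match
  D. N·m: ✗ does not match
  E. kg·m²/s: ✓ matches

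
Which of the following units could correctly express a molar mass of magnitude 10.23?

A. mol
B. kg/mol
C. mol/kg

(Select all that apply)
B

molar mass has SI base units: kg / mol

Checking each option against kg / mol:
  A. mol: ✗ does not match
  B. kg/mol: ✓ matches
  C. mol/kg: ✗ does not match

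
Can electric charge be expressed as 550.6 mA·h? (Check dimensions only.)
Yes

electric charge has SI base units: A * s
mA·h reduces to the same SI base units, so it is a valid unit for electric charge.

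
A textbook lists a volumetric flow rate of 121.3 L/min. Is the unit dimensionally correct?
Yes

volumetric flow rate has SI base units: m^3 / s
L/min reduces to the same SI base units, so it is a valid unit for volumetric flow rate.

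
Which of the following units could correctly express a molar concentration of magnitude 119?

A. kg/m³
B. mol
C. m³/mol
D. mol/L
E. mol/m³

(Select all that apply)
D, E

molar concentration has SI base units: mol / m^3

Checking each option against mol / m^3:
  A. kg/m³: ✗ does not match
  B. mol: ✗ does not match
  C. m³/mol: ✗ does not match
  D. mol/L: ✓ matches
  E. mol/m³: ✓ matches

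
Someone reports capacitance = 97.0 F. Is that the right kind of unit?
Yes

capacitance has SI base units: A^2 * s^4 / (kg * m^2)
F reduces to the same SI base units, so it is a valid unit for capacitance.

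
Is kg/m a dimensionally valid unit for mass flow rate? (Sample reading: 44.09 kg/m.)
No

mass flow rate has SI base units: kg / s
kg/m does NOT reduce to kg / s; a valid unit for mass flow rate would be e.g. kg/s.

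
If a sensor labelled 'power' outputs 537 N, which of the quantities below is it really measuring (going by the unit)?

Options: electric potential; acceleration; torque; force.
force

power should have units dimensionally equivalent to kg * m^2 / s^3 (e.g. W).
The given unit 'N' reduces to kg * m / s^2. Of the listed options, that is the dimensionality of force.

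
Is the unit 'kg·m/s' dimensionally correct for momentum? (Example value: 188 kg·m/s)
Yes

momentum has SI base units: kg * m / s
kg·m/s reduces to the same SI base units, so it is a valid unit for momentum.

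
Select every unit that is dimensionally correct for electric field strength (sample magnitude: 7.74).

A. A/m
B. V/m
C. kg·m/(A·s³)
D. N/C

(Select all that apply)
B, C, D

electric field strength has SI base units: kg * m / (A * s^3)

Checking each option against kg * m / (A * s^3):
  A. A/m: ✗ does not match
  B. V/m: ✓ matches
  C. kg·m/(A·s³): ✓ matches
  D. N/C: ✓ matches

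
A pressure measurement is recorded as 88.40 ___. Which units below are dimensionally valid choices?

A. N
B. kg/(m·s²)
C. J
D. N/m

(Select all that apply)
B

pressure has SI base units: kg / (m * s^2)

Checking each option against kg / (m * s^2):
  A. N: ✗ does not match
  B. kg/(m·s²): ✓ matches
  C. J: ✗ does not match
  D. N/m: ✗ does not match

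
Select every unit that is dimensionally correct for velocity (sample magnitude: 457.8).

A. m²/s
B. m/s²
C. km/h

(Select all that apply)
C

velocity has SI base units: m / s

Checking each option against m / s:
  A. m²/s: ✗ does not match
  B. m/s²: ✗ does not match
  C. km/h: ✓ matches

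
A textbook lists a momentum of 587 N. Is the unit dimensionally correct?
No

momentum has SI base units: kg * m / s
N does NOT reduce to kg * m / s; a valid unit for momentum would be e.g. kg·m/s.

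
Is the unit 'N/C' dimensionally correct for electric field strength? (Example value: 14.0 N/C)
Yes

electric field strength has SI base units: kg * m / (A * s^3)
N/C reduces to the same SI base units, so it is a valid unit for electric field strength.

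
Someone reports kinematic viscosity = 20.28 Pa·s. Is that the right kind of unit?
No

kinematic viscosity has SI base units: m^2 / s
Pa·s does NOT reduce to m^2 / s; a valid unit for kinematic viscosity would be e.g. m²/s.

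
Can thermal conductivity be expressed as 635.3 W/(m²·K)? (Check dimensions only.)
No

thermal conductivity has SI base units: kg * m / (s^3 * K)
W/(m²·K) does NOT reduce to kg * m / (s^3 * K); a valid unit for thermal conductivity would be e.g. W/(m·K).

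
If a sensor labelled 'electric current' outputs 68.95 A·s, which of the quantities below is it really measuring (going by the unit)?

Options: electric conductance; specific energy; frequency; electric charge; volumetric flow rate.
electric charge

electric current should have units dimensionally equivalent to A (e.g. A).
The given unit 'A·s' reduces to A * s. Of the listed options, that is the dimensionality of electric charge.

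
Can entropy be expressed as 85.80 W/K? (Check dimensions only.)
No

entropy has SI base units: kg * m^2 / (s^2 * K)
W/K does NOT reduce to kg * m^2 / (s^2 * K); a valid unit for entropy would be e.g. J/K.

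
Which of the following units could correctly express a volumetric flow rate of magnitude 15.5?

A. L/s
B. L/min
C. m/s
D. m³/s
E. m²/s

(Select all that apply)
A, B, D

volumetric flow rate has SI base units: m^3 / s

Checking each option against m^3 / s:
  A. L/s: ✓ matches
  B. L/min: ✓ matches
  C. m/s: ✗ does not match
  D. m³/s: ✓ matches
  E. m²/s: ✗ does not match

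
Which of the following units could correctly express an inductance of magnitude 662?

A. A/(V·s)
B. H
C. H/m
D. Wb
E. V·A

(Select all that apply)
B

inductance has SI base units: kg * m^2 / (A^2 * s^2)

Checking each option against kg * m^2 / (A^2 * s^2):
  A. A/(V·s): ✗ does not match
  B. H: ✓ matches
  C. H/m: ✗ does not match
  D. Wb: ✗ does not match
  E. V·A: ✗ does not match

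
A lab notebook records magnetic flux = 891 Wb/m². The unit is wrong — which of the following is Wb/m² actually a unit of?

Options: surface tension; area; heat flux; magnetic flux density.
magnetic flux density

magnetic flux should have units dimensionally equivalent to kg * m^2 / (A * s^2) (e.g. Wb).
The given unit 'Wb/m²' reduces to kg / (A * s^2). Of the listed options, that is the dimensionality of magnetic flux density.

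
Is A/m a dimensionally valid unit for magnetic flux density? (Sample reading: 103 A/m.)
No

magnetic flux density has SI base units: kg / (A * s^2)
A/m does NOT reduce to kg / (A * s^2); a valid unit for magnetic flux density would be e.g. T.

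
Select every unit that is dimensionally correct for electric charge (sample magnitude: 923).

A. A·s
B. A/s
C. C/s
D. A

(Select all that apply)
A

electric charge has SI base units: A * s

Checking each option against A * s:
  A. A·s: ✓ matches
  B. A/s: ✗ does not match
  C. C/s: ✗ does not match
  D. A: ✗ does not match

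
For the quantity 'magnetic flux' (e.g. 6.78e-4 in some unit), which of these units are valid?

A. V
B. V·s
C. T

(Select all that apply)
B

magnetic flux has SI base units: kg * m^2 / (A * s^2)

Checking each option against kg * m^2 / (A * s^2):
  A. V: ✗ does not match
  B. V·s: ✓ matches
  C. T: ✗ does not match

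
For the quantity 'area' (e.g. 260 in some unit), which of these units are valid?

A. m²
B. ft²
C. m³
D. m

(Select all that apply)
A, B

area has SI base units: m^2

Checking each option against m^2:
  A. m²: ✓ matches
  B. ft²: ✓ matches
  C. m³: ✗ does not match
  D. m: ✗ does not match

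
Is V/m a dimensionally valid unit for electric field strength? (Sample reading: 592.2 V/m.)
Yes

electric field strength has SI base units: kg * m / (A * s^3)
V/m reduces to the same SI base units, so it is a valid unit for electric field strength.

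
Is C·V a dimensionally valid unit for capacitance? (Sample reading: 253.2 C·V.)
No

capacitance has SI base units: A^2 * s^4 / (kg * m^2)
C·V does NOT reduce to A^2 * s^4 / (kg * m^2); a valid unit for capacitance would be e.g. F.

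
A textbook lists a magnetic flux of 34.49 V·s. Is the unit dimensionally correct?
Yes

magnetic flux has SI base units: kg * m^2 / (A * s^2)
V·s reduces to the same SI base units, so it is a valid unit for magnetic flux.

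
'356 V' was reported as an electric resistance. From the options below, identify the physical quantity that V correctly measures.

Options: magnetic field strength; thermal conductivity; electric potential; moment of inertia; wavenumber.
electric potential

electric resistance should have units dimensionally equivalent to kg * m^2 / (A^2 * s^3) (e.g. Ω).
The given unit 'V' reduces to kg * m^2 / (A * s^3). Of the listed options, that is the dimensionality of electric potential.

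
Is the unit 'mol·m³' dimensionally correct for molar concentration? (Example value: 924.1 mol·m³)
No

molar concentration has SI base units: mol / m^3
mol·m³ does NOT reduce to mol / m^3; a valid unit for molar concentration would be e.g. mol/m³.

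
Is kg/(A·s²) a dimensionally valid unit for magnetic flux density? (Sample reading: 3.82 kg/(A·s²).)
Yes

magnetic flux density has SI base units: kg / (A * s^2)
kg/(A·s²) reduces to the same SI base units, so it is a valid unit for magnetic flux density.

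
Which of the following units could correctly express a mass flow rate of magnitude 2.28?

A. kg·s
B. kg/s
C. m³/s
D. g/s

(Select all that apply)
B, D

mass flow rate has SI base units: kg / s

Checking each option against kg / s:
  A. kg·s: ✗ does not match
  B. kg/s: ✓ matches
  C. m³/s: ✗ does not match
  D. g/s: ✓ matches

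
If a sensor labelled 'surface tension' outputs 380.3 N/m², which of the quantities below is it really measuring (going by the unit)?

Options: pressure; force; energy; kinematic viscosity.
pressure

surface tension should have units dimensionally equivalent to kg / s^2 (e.g. N/m).
The given unit 'N/m²' reduces to kg / (m * s^2). Of the listed options, that is the dimensionality of pressure.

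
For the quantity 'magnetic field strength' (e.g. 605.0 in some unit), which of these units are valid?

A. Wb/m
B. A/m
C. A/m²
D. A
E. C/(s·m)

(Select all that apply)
B, E

magnetic field strength has SI base units: A / m

Checking each option against A / m:
  A. Wb/m: ✗ does not match
  B. A/m: ✓ matches
  C. A/m²: ✗ does not match
  D. A: ✗ does not match
  E. C/(s·m): ✓ matches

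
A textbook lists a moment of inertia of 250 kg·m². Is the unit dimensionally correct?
Yes

moment of inertia has SI base units: kg * m^2
kg·m² reduces to the same SI base units, so it is a valid unit for moment of inertia.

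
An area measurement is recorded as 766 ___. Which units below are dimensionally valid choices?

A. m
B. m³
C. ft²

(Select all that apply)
C

area has SI base units: m^2

Checking each option against m^2:
  A. m: ✗ does not match
  B. m³: ✗ does not match
  C. ft²: ✓ matches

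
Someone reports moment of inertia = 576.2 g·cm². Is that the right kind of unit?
Yes

moment of inertia has SI base units: kg * m^2
g·cm² reduces to the same SI base units, so it is a valid unit for moment of inertia.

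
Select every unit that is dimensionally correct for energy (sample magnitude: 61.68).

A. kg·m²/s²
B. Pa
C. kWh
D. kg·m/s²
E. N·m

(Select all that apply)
A, C, E

energy has SI base units: kg * m^2 / s^2

Checking each option against kg * m^2 / s^2:
  A. kg·m²/s²: ✓ matches
  B. Pa: ✗ does not match
  C. kWh: ✓ matches
  D. kg·m/s²: ✗ does not match
  E. N·m: ✓ matches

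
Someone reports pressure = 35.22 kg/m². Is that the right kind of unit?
No

pressure has SI base units: kg / (m * s^2)
kg/m² does NOT reduce to kg / (m * s^2); a valid unit for pressure would be e.g. Pa.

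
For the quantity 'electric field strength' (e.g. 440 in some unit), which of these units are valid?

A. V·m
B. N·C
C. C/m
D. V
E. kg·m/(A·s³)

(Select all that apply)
E

electric field strength has SI base units: kg * m / (A * s^3)

Checking each option against kg * m / (A * s^3):
  A. V·m: ✗ does not match
  B. N·C: ✗ does not match
  C. C/m: ✗ does not match
  D. V: ✗ does not match
  E. kg·m/(A·s³): ✓ matches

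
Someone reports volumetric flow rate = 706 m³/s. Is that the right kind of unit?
Yes

volumetric flow rate has SI base units: m^3 / s
m³/s reduces to the same SI base units, so it is a valid unit for volumetric flow rate.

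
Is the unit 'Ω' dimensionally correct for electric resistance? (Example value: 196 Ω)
Yes

electric resistance has SI base units: kg * m^2 / (A^2 * s^3)
Ω reduces to the same SI base units, so it is a valid unit for electric resistance.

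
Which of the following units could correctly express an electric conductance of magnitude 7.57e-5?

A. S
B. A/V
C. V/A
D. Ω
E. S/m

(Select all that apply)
A, B

electric conductance has SI base units: A^2 * s^3 / (kg * m^2)

Checking each option against A^2 * s^3 / (kg * m^2):
  A. S: ✓ matches
  B. A/V: ✓ matches
  C. V/A: ✗ does not match
  D. Ω: ✗ does not match
  E. S/m: ✗ does not match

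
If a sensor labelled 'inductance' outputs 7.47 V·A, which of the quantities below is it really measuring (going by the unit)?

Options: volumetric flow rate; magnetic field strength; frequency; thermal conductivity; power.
power

inductance should have units dimensionally equivalent to kg * m^2 / (A^2 * s^2) (e.g. H).
The given unit 'V·A' reduces to kg * m^2 / s^3. Of the listed options, that is the dimensionality of power.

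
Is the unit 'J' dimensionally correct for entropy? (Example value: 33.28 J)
No

entropy has SI base units: kg * m^2 / (s^2 * K)
J does NOT reduce to kg * m^2 / (s^2 * K); a valid unit for entropy would be e.g. J/K.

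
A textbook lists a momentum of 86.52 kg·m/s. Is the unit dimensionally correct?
Yes

momentum has SI base units: kg * m / s
kg·m/s reduces to the same SI base units, so it is a valid unit for momentum.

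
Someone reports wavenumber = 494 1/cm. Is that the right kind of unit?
Yes

wavenumber has SI base units: 1 / m
1/cm reduces to the same SI base units, so it is a valid unit for wavenumber.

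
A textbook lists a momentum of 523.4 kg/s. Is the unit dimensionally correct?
No

momentum has SI base units: kg * m / s
kg/s does NOT reduce to kg * m / s; a valid unit for momentum would be e.g. kg·m/s.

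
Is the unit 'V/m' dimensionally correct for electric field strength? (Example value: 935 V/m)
Yes

electric field strength has SI base units: kg * m / (A * s^3)
V/m reduces to the same SI base units, so it is a valid unit for electric field strength.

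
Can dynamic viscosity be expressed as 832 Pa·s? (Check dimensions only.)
Yes

dynamic viscosity has SI base units: kg / (m * s)
Pa·s reduces to the same SI base units, so it is a valid unit for dynamic viscosity.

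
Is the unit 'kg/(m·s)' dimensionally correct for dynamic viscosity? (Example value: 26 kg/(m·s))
Yes

dynamic viscosity has SI base units: kg / (m * s)
kg/(m·s) reduces to the same SI base units, so it is a valid unit for dynamic viscosity.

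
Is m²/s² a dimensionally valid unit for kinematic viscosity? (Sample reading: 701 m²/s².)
No

kinematic viscosity has SI base units: m^2 / s
m²/s² does NOT reduce to m^2 / s; a valid unit for kinematic viscosity would be e.g. m²/s.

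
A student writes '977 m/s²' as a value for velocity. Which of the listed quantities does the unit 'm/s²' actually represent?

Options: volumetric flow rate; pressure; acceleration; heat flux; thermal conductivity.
acceleration

velocity should have units dimensionally equivalent to m / s (e.g. m/s).
The given unit 'm/s²' reduces to m / s^2. Of the listed options, that is the dimensionality of acceleration.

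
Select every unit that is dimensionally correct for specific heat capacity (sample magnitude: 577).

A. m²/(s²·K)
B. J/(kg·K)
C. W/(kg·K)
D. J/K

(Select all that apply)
A, B

specific heat capacity has SI base units: m^2 / (s^2 * K)

Checking each option against m^2 / (s^2 * K):
  A. m²/(s²·K): ✓ matches
  B. J/(kg·K): ✓ matches
  C. W/(kg·K): ✗ does not match
  D. J/K: ✗ does not match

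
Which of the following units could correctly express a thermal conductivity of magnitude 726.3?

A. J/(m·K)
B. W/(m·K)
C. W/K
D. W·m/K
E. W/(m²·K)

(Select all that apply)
B

thermal conductivity has SI base units: kg * m / (s^3 * K)

Checking each option against kg * m / (s^3 * K):
  A. J/(m·K): ✗ does not match
  B. W/(m·K): ✓ matches
  C. W/K: ✗ does not match
  D. W·m/K: ✗ does not match
  E. W/(m²·K): ✗ does not match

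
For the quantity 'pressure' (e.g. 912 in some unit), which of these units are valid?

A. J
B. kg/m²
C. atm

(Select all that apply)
C

pressure has SI base units: kg / (m * s^2)

Checking each option against kg / (m * s^2):
  A. J: ✗ does not match
  B. kg/m²: ✗ does not match
  C. atm: ✓ matches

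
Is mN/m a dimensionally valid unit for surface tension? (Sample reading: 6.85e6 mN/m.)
Yes

surface tension has SI base units: kg / s^2
mN/m reduces to the same SI base units, so it is a valid unit for surface tension.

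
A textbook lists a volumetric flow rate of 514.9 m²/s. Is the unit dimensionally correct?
No

volumetric flow rate has SI base units: m^3 / s
m²/s does NOT reduce to m^3 / s; a valid unit for volumetric flow rate would be e.g. m³/s.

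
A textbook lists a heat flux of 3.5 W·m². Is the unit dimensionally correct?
No

heat flux has SI base units: kg / s^3
W·m² does NOT reduce to kg / s^3; a valid unit for heat flux would be e.g. W/m².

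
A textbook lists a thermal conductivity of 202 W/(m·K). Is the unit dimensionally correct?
Yes

thermal conductivity has SI base units: kg * m / (s^3 * K)
W/(m·K) reduces to the same SI base units, so it is a valid unit for thermal conductivity.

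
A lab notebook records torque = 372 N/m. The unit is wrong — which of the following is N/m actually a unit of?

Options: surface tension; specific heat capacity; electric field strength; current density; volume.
surface tension

torque should have units dimensionally equivalent to kg * m^2 / s^2 (e.g. N·m).
The given unit 'N/m' reduces to kg / s^2. Of the listed options, that is the dimensionality of surface tension.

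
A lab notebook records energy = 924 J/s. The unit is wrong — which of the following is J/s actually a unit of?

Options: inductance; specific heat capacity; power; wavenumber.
power

energy should have units dimensionally equivalent to kg * m^2 / s^2 (e.g. J).
The given unit 'J/s' reduces to kg * m^2 / s^3. Of the listed options, that is the dimensionality of power.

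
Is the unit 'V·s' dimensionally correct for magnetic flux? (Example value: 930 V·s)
Yes

magnetic flux has SI base units: kg * m^2 / (A * s^2)
V·s reduces to the same SI base units, so it is a valid unit for magnetic flux.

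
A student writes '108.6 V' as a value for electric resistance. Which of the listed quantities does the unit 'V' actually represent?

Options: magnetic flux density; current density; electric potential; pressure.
electric potential

electric resistance should have units dimensionally equivalent to kg * m^2 / (A^2 * s^3) (e.g. Ω).
The given unit 'V' reduces to kg * m^2 / (A * s^3). Of the listed options, that is the dimensionality of electric potential.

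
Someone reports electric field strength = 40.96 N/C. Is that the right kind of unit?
Yes

electric field strength has SI base units: kg * m / (A * s^3)
N/C reduces to the same SI base units, so it is a valid unit for electric field strength.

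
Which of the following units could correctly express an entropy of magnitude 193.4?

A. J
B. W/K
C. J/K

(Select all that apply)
C

entropy has SI base units: kg * m^2 / (s^2 * K)

Checking each option against kg * m^2 / (s^2 * K):
  A. J: ✗ does not match
  B. W/K: ✗ does not match
  C. J/K: ✓ matches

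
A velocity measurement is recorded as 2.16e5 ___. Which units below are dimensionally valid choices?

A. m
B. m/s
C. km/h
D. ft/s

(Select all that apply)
B, C, D

velocity has SI base units: m / s

Checking each option against m / s:
  A. m: ✗ does not match
  B. m/s: ✓ matches
  C. km/h: ✓ matches
  D. ft/s: ✓ matches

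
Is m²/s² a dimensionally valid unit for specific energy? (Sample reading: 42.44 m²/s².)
Yes

specific energy has SI base units: m^2 / s^2
m²/s² reduces to the same SI base units, so it is a valid unit for specific energy.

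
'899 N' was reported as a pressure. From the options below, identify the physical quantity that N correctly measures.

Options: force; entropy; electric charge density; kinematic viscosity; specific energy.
force

pressure should have units dimensionally equivalent to kg / (m * s^2) (e.g. Pa).
The given unit 'N' reduces to kg * m / s^2. Of the listed options, that is the dimensionality of force.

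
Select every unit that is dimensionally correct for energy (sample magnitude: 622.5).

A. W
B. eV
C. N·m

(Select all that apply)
B, C

energy has SI base units: kg * m^2 / s^2

Checking each option against kg * m^2 / s^2:
  A. W: ✗ does not match
  B. eV: ✓ matches
  C. N·m: ✓ matches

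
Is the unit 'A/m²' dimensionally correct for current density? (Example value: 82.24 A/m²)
Yes

current density has SI base units: A / m^2
A/m² reduces to the same SI base units, so it is a valid unit for current density.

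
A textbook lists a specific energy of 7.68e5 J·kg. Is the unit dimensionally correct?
No

specific energy has SI base units: m^2 / s^2
J·kg does NOT reduce to m^2 / s^2; a valid unit for specific energy would be e.g. J/kg.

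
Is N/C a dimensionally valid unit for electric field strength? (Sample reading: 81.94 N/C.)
Yes

electric field strength has SI base units: kg * m / (A * s^3)
N/C reduces to the same SI base units, so it is a valid unit for electric field strength.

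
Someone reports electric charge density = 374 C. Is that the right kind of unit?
No

electric charge density has SI base units: A * s / m^3
C does NOT reduce to A * s / m^3; a valid unit for electric charge density would be e.g. C/m³.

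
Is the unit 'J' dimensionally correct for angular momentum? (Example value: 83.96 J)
No

angular momentum has SI base units: kg * m^2 / s
J does NOT reduce to kg * m^2 / s; a valid unit for angular momentum would be e.g. kg·m²/s.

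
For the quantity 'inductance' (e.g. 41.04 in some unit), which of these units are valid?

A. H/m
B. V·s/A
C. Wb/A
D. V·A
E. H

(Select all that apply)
B, C, E

inductance has SI base units: kg * m^2 / (A^2 * s^2)

Checking each option against kg * m^2 / (A^2 * s^2):
  A. H/m: ✗ does not match
  B. V·s/A: ✓ matches
  C. Wb/A: ✓ matches
  D. V·A: ✗ does not match
  E. H: ✓ matches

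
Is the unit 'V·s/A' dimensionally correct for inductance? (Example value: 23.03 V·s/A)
Yes

inductance has SI base units: kg * m^2 / (A^2 * s^2)
V·s/A reduces to the same SI base units, so it is a valid unit for inductance.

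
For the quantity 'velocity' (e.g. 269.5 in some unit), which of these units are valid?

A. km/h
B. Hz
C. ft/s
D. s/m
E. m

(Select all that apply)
A, C

velocity has SI base units: m / s

Checking each option against m / s:
  A. km/h: ✓ matches
  B. Hz: ✗ does not match
  C. ft/s: ✓ matches
  D. s/m: ✗ does not match
  E. m: ✗ does not match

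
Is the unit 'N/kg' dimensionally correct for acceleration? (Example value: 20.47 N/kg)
Yes

acceleration has SI base units: m / s^2
N/kg reduces to the same SI base units, so it is a valid unit for acceleration.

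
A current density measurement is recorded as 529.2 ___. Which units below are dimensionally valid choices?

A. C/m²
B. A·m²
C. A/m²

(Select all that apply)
C

current density has SI base units: A / m^2

Checking each option against A / m^2:
  A. C/m²: ✗ does not match
  B. A·m²: ✗ does not match
  C. A/m²: ✓ matches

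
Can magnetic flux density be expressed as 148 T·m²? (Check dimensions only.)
No

magnetic flux density has SI base units: kg / (A * s^2)
T·m² does NOT reduce to kg / (A * s^2); a valid unit for magnetic flux density would be e.g. T.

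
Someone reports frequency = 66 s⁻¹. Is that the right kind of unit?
Yes

frequency has SI base units: 1 / s
s⁻¹ reduces to the same SI base units, so it is a valid unit for frequency.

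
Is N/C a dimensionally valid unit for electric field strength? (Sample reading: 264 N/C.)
Yes

electric field strength has SI base units: kg * m / (A * s^3)
N/C reduces to the same SI base units, so it is a valid unit for electric field strength.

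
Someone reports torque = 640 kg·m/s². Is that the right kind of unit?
No

torque has SI base units: kg * m^2 / s^2
kg·m/s² does NOT reduce to kg * m^2 / s^2; a valid unit for torque would be e.g. N·m.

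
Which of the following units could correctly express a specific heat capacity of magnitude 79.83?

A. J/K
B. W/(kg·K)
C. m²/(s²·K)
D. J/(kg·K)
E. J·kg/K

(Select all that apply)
C, D

specific heat capacity has SI base units: m^2 / (s^2 * K)

Checking each option against m^2 / (s^2 * K):
  A. J/K: ✗ does not match
  B. W/(kg·K): ✗ does not match
  C. m²/(s²·K): ✓ matches
  D. J/(kg·K): ✓ matches
  E. J·kg/K: ✗ does not match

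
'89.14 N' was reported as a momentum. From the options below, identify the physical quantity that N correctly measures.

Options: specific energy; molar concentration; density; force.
force

momentum should have units dimensionally equivalent to kg * m / s (e.g. kg·m/s).
The given unit 'N' reduces to kg * m / s^2. Of the listed options, that is the dimensionality of force.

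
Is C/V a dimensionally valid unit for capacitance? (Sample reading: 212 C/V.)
Yes

capacitance has SI base units: A^2 * s^4 / (kg * m^2)
C/V reduces to the same SI base units, so it is a valid unit for capacitance.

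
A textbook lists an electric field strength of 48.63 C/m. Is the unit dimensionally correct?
No

electric field strength has SI base units: kg * m / (A * s^3)
C/m does NOT reduce to kg * m / (A * s^3); a valid unit for electric field strength would be e.g. V/m.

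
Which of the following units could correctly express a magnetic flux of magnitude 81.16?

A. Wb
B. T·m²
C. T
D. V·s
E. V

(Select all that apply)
A, B, D

magnetic flux has SI base units: kg * m^2 / (A * s^2)

Checking each option against kg * m^2 / (A * s^2):
  A. Wb: ✓ matches
  B. T·m²: ✓ matches
  C. T: ✗ does not match
  D. V·s: ✓ matches
  E. V: ✗ does not match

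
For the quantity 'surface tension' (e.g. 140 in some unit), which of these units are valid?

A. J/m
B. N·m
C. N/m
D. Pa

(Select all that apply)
C

surface tension has SI base units: kg / s^2

Checking each option against kg / s^2:
  A. J/m: ✗ does not match
  B. N·m: ✗ does not match
  C. N/m: ✓ matches
  D. Pa: ✗ does not match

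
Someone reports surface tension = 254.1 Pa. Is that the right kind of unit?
No

surface tension has SI base units: kg / s^2
Pa does NOT reduce to kg / s^2; a valid unit for surface tension would be e.g. N/m.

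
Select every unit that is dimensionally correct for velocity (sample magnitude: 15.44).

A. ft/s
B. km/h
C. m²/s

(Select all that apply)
A, B

velocity has SI base units: m / s

Checking each option against m / s:
  A. ft/s: ✓ matches
  B. km/h: ✓ matches
  C. m²/s: ✗ does not match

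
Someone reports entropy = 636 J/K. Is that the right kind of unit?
Yes

entropy has SI base units: kg * m^2 / (s^2 * K)
J/K reduces to the same SI base units, so it is a valid unit for entropy.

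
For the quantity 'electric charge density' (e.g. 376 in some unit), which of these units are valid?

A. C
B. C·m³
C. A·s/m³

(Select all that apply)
C

electric charge density has SI base units: A * s / m^3

Checking each option against A * s / m^3:
  A. C: ✗ does not match
  B. C·m³: ✗ does not match
  C. A·s/m³: ✓ matches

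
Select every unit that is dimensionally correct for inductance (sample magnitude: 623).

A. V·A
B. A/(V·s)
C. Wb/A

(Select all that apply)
C

inductance has SI base units: kg * m^2 / (A^2 * s^2)

Checking each option against kg * m^2 / (A^2 * s^2):
  A. V·A: ✗ does not match
  B. A/(V·s): ✗ does not match
  C. Wb/A: ✓ matches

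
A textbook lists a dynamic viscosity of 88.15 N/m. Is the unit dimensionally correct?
No

dynamic viscosity has SI base units: kg / (m * s)
N/m does NOT reduce to kg / (m * s); a valid unit for dynamic viscosity would be e.g. Pa·s.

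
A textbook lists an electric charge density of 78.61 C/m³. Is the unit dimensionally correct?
Yes

electric charge density has SI base units: A * s / m^3
C/m³ reduces to the same SI base units, so it is a valid unit for electric charge density.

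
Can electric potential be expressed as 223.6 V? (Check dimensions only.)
Yes

electric potential has SI base units: kg * m^2 / (A * s^3)
V reduces to the same SI base units, so it is a valid unit for electric potential.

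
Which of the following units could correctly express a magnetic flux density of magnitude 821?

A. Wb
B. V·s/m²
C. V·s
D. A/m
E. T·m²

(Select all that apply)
B

magnetic flux density has SI base units: kg / (A * s^2)

Checking each option against kg / (A * s^2):
  A. Wb: ✗ does not match
  B. V·s/m²: ✓ matches
  C. V·s: ✗ does not match
  D. A/m: ✗ does not match
  E. T·m²: ✗ does not match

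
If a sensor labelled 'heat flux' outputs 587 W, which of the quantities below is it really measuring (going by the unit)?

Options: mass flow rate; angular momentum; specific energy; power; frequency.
power

heat flux should have units dimensionally equivalent to kg / s^3 (e.g. W/m²).
The given unit 'W' reduces to kg * m^2 / s^3. Of the listed options, that is the dimensionality of power.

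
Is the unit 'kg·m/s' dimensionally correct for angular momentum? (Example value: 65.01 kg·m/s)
No

angular momentum has SI base units: kg * m^2 / s
kg·m/s does NOT reduce to kg * m^2 / s; a valid unit for angular momentum would be e.g. kg·m²/s.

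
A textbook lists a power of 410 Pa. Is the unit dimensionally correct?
No

power has SI base units: kg * m^2 / s^3
Pa does NOT reduce to kg * m^2 / s^3; a valid unit for power would be e.g. W.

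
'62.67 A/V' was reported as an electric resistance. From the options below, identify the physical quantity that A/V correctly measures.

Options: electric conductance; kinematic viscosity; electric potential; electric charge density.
electric conductance

electric resistance should have units dimensionally equivalent to kg * m^2 / (A^2 * s^3) (e.g. Ω).
The given unit 'A/V' reduces to A^2 * s^3 / (kg * m^2). Of the listed options, that is the dimensionality of electric conductance.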